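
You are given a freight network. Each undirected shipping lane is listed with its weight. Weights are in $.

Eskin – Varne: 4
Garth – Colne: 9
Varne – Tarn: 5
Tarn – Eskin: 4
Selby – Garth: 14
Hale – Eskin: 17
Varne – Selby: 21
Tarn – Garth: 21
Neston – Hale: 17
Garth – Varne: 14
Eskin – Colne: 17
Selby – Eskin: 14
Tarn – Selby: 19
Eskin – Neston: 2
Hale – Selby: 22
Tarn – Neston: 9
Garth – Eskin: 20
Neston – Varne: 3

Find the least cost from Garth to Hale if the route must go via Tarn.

Best Garth to Tarn: Garth → Varne → Tarn costing 19
Best Tarn to Hale: Tarn → Eskin → Hale costing 21
Total via Tarn: 19 + 21 = $40.

$40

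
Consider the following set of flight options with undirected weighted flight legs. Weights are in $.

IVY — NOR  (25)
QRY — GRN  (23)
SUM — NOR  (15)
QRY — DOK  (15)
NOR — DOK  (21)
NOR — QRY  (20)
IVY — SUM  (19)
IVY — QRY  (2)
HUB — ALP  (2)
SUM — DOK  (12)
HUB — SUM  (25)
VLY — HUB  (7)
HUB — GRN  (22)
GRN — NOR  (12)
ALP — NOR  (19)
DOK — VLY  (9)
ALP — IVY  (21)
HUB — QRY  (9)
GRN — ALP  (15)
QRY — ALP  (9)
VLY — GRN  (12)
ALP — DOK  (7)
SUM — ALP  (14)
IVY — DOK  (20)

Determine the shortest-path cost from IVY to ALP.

$11

Candidate routes:
IVY → QRY → ALP: 2+9 = 11
IVY → QRY → HUB → ALP: 2+9+2 = 13
IVY → ALP: 21 = 21
Cheapest is IVY → QRY → ALP at $11.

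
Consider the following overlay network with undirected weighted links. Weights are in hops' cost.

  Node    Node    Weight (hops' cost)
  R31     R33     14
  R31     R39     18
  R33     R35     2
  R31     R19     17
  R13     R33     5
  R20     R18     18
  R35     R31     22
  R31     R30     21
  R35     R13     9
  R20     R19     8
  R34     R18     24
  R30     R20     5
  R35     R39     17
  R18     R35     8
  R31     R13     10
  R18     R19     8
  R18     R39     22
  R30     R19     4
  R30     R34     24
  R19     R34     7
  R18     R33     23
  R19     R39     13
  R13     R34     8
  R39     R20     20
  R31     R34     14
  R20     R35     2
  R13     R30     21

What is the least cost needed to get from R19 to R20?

8 hops' cost

Running Dijkstra from R19:
R19: 0
R30: 4  (via R19)
R34: 7  (via R19)
R18: 8  (via R19)
R20: 8  (via R19)
Shortest route: R19–R20 = 8 hops' cost.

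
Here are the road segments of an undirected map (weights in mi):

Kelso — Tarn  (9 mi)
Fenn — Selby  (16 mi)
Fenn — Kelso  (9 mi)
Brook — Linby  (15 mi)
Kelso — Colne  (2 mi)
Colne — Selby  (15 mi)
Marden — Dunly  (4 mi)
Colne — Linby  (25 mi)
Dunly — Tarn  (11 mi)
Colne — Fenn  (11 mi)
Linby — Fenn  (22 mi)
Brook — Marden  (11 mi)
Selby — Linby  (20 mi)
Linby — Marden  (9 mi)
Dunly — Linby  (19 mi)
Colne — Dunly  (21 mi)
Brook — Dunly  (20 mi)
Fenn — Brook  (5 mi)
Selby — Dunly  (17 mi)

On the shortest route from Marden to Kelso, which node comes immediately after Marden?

Dunly

Enumerating some paths:
Marden - Brook - Fenn - Colne - Kelso: 11+5+11+2 = 29
Marden - Dunly - Tarn - Kelso: 4+11+9 = 24
Marden - Brook - Fenn - Kelso: 11+5+9 = 25
Marden - Dunly - Colne - Kelso: 4+21+2 = 27
Cheapest is Marden - Dunly - Tarn - Kelso at 24 mi.
So from Marden the first move is to Dunly.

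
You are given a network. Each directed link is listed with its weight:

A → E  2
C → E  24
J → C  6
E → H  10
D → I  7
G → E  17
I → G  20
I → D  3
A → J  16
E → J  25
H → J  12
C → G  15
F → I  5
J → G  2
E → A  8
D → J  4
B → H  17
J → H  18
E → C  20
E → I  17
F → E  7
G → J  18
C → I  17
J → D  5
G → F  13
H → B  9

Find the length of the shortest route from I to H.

25

Candidate routes:
I → D → J → G → F → E → H: 3+4+2+13+7+10 = 39
I → G → E → H: 20+17+10 = 47
I → D → J → H: 3+4+18 = 25
I → D → J → G → E → H: 3+4+2+17+10 = 36
The minimum is 25 via I → D → J → H.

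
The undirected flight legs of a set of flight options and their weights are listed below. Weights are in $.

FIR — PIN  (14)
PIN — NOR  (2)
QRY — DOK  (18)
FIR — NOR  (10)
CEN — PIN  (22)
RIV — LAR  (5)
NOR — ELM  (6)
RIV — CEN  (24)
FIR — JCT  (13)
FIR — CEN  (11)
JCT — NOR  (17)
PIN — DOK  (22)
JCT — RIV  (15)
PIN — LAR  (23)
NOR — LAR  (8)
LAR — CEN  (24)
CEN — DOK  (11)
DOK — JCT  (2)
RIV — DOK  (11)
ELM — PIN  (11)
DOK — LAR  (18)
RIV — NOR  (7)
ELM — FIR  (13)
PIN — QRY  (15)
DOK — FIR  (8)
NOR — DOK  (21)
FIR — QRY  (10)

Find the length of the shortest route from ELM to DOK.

$21

Candidate routes:
ELM - NOR - JCT - DOK: 6+17+2 = 25
ELM - NOR - FIR - DOK: 6+10+8 = 24
ELM - NOR - RIV - DOK: 6+7+11 = 24
ELM - FIR - DOK: 13+8 = 21
The minimum is $21 via ELM - FIR - DOK.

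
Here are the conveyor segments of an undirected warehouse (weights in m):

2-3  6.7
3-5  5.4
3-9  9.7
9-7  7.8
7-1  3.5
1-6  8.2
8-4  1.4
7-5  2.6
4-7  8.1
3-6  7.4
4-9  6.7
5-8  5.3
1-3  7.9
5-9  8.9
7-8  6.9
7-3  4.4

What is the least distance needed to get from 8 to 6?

Compare a few routes:
8 - 7 - 1 - 6: 6.9+3.5+8.2 = 18.6
8 - 5 - 3 - 6: 5.3+5.4+7.4 = 18.1
Cheapest is 8 - 5 - 3 - 6 at 18.1 m.

18.1 m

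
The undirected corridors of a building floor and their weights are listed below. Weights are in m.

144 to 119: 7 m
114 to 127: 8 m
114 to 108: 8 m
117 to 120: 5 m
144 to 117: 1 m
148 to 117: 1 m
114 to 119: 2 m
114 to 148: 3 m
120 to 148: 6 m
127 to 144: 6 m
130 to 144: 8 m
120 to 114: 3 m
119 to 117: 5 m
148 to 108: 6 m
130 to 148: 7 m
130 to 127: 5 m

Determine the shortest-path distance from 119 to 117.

Settle nodes by increasing distance from 119:
119: 0
114: 2  (via 119)
120: 5  (via 114)
148: 5  (via 114)
117: 5  (via 119)
Shortest route: 119–117 = 5 m.

5 m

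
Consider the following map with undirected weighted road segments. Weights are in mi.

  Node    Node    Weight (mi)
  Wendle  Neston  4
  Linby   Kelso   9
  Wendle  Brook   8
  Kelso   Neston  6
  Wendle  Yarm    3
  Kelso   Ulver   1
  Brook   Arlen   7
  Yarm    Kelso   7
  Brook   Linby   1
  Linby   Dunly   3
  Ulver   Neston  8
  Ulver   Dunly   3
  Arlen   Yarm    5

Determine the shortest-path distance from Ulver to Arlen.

13 mi

Settle nodes by increasing distance from Ulver:
Ulver: 0
Kelso: 1  (via Ulver)
Dunly: 3  (via Ulver)
Linby: 6  (via Dunly)
Brook: 7  (via Linby)
Neston: 7  (via Kelso)
Yarm: 8  (via Kelso)
Wendle: 11  (via Neston)
Arlen: 13  (via Yarm)
Shortest route: Ulver → Kelso → Yarm → Arlen = 13 mi.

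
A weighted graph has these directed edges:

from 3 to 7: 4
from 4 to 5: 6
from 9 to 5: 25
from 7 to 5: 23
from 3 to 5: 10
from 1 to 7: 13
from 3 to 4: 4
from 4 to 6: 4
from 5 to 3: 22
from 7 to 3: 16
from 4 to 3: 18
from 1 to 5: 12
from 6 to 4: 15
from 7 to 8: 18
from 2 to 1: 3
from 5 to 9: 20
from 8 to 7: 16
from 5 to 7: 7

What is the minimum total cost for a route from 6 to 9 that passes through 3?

Best 6 to 3: 6 → 4 → 3 costing 33
Best 3 to 9: 3 → 5 → 9 costing 30
Total via 3: 33 + 30 = 63.

63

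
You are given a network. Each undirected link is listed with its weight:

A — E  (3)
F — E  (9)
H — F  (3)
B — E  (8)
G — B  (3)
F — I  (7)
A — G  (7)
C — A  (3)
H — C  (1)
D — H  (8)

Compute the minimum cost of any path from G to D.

Compare a few routes:
G → A → C → H → D: 7+3+1+8 = 19
G → B → E → A → C → H → D: 3+8+3+3+1+8 = 26
The minimum is 19 via G → A → C → H → D.

19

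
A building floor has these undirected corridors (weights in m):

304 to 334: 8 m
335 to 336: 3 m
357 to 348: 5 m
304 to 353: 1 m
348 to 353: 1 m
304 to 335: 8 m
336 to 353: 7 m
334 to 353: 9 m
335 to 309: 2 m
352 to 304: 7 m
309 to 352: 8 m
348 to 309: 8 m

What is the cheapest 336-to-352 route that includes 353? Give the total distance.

15 m

Shortest 336→353: 336 → 353 = 7
Shortest 353→352: 353 → 304 → 352 = 8
Total via 353: 7 + 8 = 15 m.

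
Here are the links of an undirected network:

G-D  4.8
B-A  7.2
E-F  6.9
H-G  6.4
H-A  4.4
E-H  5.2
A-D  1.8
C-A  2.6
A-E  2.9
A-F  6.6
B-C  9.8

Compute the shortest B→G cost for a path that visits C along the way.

19

Shortest B→C: B → C = 9.8
Shortest C→G: C → A → D → G = 9.2
Total via C: 9.8 + 9.2 = 19.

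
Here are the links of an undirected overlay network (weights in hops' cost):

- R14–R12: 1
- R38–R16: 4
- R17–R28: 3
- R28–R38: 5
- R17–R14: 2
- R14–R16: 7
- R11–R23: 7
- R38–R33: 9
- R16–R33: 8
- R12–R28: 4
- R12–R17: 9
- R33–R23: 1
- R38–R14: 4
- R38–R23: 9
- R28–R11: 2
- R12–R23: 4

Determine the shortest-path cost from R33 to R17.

Enumerating some paths:
R33 - R23 - R12 - R14 - R17: 1+4+1+2 = 8
R33 - R23 - R12 - R28 - R17: 1+4+4+3 = 12
The minimum is 8 hops' cost via R33 - R23 - R12 - R14 - R17.

8 hops' cost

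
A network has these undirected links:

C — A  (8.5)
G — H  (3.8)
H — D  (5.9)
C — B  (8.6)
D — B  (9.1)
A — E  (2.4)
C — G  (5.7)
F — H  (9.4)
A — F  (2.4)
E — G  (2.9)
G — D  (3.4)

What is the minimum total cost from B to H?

15

Running Dijkstra from B:
B: 0
C: 8.6  (via B)
D: 9.1  (via B)
G: 12.5  (via D)
H: 15  (via D)
Shortest route: B → D → H = 15.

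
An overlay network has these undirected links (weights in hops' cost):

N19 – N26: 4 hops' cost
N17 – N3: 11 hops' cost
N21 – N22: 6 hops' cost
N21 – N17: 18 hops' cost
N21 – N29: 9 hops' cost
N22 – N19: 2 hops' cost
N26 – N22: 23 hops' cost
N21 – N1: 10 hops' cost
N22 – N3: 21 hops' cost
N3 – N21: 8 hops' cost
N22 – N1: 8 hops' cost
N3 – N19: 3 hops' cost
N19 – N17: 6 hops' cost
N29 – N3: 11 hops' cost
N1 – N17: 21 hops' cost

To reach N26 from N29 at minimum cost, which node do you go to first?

Enumerating some paths:
N29 → N21 → N3 → N19 → N26: 9+8+3+4 = 24
N29 → N3 → N21 → N22 → N19 → N26: 11+8+6+2+4 = 31
N29 → N21 → N22 → N19 → N26: 9+6+2+4 = 21
N29 → N3 → N19 → N26: 11+3+4 = 18
Cheapest is N29 → N3 → N19 → N26 at 18 hops' cost.
So from N29 the first move is to N3.

N3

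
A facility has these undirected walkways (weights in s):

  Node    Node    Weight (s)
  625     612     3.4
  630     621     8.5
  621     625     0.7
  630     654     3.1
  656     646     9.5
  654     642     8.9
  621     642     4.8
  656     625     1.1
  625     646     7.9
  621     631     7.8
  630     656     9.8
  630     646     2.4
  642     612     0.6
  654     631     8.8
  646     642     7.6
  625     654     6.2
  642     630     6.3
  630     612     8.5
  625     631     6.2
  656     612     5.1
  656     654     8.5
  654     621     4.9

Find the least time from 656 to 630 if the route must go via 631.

Shortest 656→631: 656–625–631 = 7.3
Best 631 to 630: 631–654–630 costing 11.9
Total via 631: 7.3 + 11.9 = 19.2 s.

19.2 s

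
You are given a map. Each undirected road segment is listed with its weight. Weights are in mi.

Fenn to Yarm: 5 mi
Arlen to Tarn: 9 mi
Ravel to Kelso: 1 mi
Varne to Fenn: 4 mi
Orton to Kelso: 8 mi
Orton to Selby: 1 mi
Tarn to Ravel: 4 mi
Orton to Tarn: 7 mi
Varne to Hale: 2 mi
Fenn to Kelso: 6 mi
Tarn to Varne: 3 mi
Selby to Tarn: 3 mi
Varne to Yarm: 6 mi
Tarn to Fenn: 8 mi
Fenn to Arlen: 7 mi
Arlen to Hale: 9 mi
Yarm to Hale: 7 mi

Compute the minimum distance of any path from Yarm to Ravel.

Enumerating some paths:
Yarm - Fenn - Varne - Tarn - Ravel: 5+4+3+4 = 16
Yarm - Varne - Tarn - Ravel: 6+3+4 = 13
Yarm - Fenn - Kelso - Ravel: 5+6+1 = 12
The minimum is 12 mi via Yarm - Fenn - Kelso - Ravel.

12 mi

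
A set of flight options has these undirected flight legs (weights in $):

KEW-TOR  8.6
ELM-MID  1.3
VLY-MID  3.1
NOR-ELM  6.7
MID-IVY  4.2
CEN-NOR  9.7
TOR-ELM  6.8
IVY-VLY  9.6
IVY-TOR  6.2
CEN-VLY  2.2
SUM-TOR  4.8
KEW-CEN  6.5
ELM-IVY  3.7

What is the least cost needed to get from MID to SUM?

Candidate routes:
MID → ELM → IVY → TOR → SUM: 1.3+3.7+6.2+4.8 = 16
MID → ELM → TOR → SUM: 1.3+6.8+4.8 = 12.9
MID → IVY → TOR → SUM: 4.2+6.2+4.8 = 15.2
Cheapest is MID → ELM → TOR → SUM at $12.9.

$12.9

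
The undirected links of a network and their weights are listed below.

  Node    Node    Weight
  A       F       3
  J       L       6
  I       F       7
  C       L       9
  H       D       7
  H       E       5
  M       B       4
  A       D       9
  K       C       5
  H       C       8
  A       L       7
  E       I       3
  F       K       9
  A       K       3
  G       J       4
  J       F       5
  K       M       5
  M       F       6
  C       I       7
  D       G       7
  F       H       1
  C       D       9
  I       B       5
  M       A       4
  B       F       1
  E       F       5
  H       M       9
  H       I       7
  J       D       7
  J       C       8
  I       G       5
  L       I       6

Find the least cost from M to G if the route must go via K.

Best M to K: M → K costing 5
Best K to G: K → A → F → J → G costing 15
Total via K: 5 + 15 = 20.

20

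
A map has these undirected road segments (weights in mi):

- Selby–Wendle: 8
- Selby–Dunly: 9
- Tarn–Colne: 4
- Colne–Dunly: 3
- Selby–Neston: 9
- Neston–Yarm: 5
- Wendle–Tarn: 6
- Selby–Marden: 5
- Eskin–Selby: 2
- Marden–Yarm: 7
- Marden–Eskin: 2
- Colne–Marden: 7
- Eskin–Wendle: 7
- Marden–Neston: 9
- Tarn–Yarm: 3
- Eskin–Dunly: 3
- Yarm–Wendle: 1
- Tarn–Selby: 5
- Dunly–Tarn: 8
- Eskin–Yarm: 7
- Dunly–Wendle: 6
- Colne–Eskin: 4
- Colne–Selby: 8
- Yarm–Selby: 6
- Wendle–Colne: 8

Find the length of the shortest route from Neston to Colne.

12 mi

Compare a few routes:
Neston → Yarm → Wendle → Colne: 5+1+8 = 14
Neston → Yarm → Tarn → Colne: 5+3+4 = 12
Neston → Selby → Eskin → Colne: 9+2+4 = 15
The minimum is 12 mi via Neston → Yarm → Tarn → Colne.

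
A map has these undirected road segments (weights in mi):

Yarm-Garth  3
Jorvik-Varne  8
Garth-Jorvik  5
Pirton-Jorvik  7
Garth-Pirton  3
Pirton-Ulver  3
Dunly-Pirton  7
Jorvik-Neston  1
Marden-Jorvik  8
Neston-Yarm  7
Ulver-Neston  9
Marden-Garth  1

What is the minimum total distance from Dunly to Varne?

22 mi

Enumerating some paths:
Dunly–Pirton–Garth–Marden–Jorvik–Varne: 7+3+1+8+8 = 27
Dunly–Pirton–Jorvik–Varne: 7+7+8 = 22
Dunly–Pirton–Garth–Jorvik–Varne: 7+3+5+8 = 23
The minimum is 22 mi via Dunly–Pirton–Jorvik–Varne.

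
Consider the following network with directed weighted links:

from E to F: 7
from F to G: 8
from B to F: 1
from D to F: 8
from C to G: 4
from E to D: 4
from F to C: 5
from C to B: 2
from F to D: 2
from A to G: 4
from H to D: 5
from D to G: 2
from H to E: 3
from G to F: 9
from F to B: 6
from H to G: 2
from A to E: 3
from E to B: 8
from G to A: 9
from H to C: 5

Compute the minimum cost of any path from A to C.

Shortest distances from A:
A: 0
E: 3  (via A)
G: 4  (via A)
D: 7  (via E)
F: 10  (via E)
B: 11  (via E)
C: 15  (via F)
Shortest route: A → E → F → C = 15.

15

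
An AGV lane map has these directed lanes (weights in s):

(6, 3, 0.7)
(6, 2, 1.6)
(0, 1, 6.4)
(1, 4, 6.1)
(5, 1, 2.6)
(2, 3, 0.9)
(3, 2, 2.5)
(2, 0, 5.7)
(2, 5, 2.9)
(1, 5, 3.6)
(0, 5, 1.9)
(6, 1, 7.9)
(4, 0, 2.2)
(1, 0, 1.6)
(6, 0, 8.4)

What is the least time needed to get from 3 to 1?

Running Dijkstra from 3:
3: 0
2: 2.5  (via 3)
5: 5.4  (via 2)
1: 8  (via 5)
Shortest route: 3 → 2 → 5 → 1 = 8 s.

8 s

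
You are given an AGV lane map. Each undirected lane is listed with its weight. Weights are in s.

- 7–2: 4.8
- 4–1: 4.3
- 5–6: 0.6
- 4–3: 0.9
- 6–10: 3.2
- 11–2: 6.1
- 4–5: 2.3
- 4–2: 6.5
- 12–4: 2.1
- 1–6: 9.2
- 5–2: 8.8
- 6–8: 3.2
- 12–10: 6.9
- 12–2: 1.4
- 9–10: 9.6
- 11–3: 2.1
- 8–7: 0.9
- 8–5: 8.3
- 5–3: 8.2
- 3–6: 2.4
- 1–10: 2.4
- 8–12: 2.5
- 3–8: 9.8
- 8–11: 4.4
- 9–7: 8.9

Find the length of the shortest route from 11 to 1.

Shortest distances from 11:
11: 0
3: 2.1  (via 11)
4: 3  (via 3)
8: 4.4  (via 11)
6: 4.5  (via 3)
5: 5.1  (via 6)
12: 5.1  (via 4)
7: 5.3  (via 8)
2: 6.1  (via 11)
1: 7.3  (via 4)
Shortest route: 11 → 3 → 4 → 1 = 7.3 s.

7.3 s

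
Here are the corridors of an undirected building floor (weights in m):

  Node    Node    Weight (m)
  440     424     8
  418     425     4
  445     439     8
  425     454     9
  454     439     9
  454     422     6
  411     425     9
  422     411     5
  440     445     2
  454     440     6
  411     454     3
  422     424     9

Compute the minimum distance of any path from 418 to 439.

22 m

Shortest distances from 418:
418: 0
425: 4  (via 418)
411: 13  (via 425)
454: 13  (via 425)
422: 18  (via 411)
440: 19  (via 454)
445: 21  (via 440)
439: 22  (via 454)
Shortest route: 418–425–454–439 = 22 m.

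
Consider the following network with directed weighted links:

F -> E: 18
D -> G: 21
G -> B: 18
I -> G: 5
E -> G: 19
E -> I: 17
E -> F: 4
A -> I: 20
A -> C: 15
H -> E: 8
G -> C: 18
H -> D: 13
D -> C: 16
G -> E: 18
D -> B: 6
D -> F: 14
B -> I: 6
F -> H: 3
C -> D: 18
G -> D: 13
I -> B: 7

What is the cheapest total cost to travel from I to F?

27

Shortest distances from I:
I: 0
G: 5  (via I)
B: 7  (via I)
D: 18  (via G)
C: 23  (via G)
E: 23  (via G)
F: 27  (via E)
Shortest route: I–G–E–F = 27.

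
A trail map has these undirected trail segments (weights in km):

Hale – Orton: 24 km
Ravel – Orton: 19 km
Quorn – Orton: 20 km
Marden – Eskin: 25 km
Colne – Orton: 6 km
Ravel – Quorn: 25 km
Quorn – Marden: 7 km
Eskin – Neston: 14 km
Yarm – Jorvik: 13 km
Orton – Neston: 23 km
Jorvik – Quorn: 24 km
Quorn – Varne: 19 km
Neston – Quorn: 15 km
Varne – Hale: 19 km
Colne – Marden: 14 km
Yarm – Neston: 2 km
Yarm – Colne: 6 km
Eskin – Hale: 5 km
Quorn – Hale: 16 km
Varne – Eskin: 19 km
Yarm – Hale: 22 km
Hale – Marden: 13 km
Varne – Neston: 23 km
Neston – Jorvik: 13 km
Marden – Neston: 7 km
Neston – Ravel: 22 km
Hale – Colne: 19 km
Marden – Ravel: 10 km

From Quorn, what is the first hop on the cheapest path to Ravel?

Marden

Candidate routes:
Quorn - Marden - Ravel: 7+10 = 17
Quorn - Neston - Marden - Ravel: 15+7+10 = 32
Quorn - Ravel: 25 = 25
Cheapest is Quorn - Marden - Ravel at 17 km.
So from Quorn the first move is to Marden.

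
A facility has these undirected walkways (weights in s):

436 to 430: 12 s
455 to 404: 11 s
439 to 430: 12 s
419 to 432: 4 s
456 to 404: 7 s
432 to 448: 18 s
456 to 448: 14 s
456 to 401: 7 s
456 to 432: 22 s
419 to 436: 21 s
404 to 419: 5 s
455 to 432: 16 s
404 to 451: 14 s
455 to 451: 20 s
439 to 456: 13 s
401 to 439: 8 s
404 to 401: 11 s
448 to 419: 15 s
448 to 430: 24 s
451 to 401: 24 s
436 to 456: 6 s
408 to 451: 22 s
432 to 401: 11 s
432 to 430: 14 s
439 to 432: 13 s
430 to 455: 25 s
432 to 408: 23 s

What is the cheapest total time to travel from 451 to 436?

27 s

Shortest distances from 451:
451: 0
404: 14  (via 451)
419: 19  (via 404)
455: 20  (via 451)
456: 21  (via 404)
408: 22  (via 451)
432: 23  (via 419)
401: 24  (via 451)
436: 27  (via 456)
Shortest route: 451 → 404 → 456 → 436 = 27 s.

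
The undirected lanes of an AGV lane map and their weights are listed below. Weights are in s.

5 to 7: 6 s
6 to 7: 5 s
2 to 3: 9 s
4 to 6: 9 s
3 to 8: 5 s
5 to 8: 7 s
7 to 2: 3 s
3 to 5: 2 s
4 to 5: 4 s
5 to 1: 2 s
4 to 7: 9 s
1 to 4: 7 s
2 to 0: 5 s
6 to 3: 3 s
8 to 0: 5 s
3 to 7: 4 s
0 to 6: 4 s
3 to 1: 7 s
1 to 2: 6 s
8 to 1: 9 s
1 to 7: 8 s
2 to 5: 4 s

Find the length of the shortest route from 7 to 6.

5 s

Shortest distances from 7:
7: 0
2: 3  (via 7)
3: 4  (via 7)
6: 5  (via 7)
Shortest route: 7 → 6 = 5 s.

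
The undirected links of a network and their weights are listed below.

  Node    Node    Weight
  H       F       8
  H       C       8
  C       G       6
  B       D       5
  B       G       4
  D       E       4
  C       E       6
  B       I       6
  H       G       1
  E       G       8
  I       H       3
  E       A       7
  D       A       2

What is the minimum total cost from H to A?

Candidate routes:
H → G → B → D → A: 1+4+5+2 = 12
H → I → B → D → A: 3+6+5+2 = 16
H → G → E → D → A: 1+8+4+2 = 15
Cheapest is H → G → B → D → A at 12.

12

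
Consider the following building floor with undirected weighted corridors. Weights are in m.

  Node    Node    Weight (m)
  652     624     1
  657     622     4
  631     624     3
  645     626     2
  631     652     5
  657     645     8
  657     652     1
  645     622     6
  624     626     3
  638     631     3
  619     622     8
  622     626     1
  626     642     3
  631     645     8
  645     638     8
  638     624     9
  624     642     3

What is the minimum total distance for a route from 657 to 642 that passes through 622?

Best 657 to 622: 657 → 622 costing 4
Shortest 622→642: 622 → 626 → 642 = 4
Total via 622: 4 + 4 = 8 m.

8 m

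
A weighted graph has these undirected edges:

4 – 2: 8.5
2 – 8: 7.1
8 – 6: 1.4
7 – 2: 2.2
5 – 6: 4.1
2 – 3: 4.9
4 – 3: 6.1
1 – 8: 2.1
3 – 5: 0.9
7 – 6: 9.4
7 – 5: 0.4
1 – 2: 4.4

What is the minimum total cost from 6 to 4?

Enumerating some paths:
6 - 5 - 3 - 4: 4.1+0.9+6.1 = 11.1
6 - 5 - 7 - 2 - 4: 4.1+0.4+2.2+8.5 = 15.2
The minimum is 11.1 via 6 - 5 - 3 - 4.

11.1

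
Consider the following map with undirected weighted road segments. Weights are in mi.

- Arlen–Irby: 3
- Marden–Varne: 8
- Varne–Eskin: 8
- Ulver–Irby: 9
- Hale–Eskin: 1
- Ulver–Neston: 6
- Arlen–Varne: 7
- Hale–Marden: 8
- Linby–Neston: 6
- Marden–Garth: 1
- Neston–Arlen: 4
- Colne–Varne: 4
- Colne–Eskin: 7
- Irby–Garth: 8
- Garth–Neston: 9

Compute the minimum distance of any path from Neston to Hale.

18 mi

Enumerating some paths:
Neston–Arlen–Varne–Eskin–Hale: 4+7+8+1 = 20
Neston–Garth–Marden–Hale: 9+1+8 = 18
Neston–Arlen–Varne–Colne–Eskin–Hale: 4+7+4+7+1 = 23
Neston–Arlen–Irby–Garth–Marden–Hale: 4+3+8+1+8 = 24
Cheapest is Neston–Garth–Marden–Hale at 18 mi.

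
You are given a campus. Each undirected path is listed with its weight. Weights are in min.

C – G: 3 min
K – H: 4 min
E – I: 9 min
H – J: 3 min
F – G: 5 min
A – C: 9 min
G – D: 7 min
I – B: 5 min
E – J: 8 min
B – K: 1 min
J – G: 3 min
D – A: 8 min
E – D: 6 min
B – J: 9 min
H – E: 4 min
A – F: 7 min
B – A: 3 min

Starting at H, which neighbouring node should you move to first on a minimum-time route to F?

Candidate routes:
H–J–G–F: 3+3+5 = 11
H–K–B–A–F: 4+1+3+7 = 15
H–E–J–G–F: 4+8+3+5 = 20
Cheapest is H–J–G–F at 11 min.
So from H the first move is to J.

J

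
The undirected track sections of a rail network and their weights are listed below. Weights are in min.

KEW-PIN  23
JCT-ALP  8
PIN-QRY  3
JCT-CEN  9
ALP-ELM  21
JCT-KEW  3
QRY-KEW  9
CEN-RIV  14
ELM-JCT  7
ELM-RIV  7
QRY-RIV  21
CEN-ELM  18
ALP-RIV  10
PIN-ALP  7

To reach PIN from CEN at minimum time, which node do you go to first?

Compare a few routes:
CEN–JCT–ALP–PIN: 9+8+7 = 24
CEN–RIV–ALP–PIN: 14+10+7 = 31
CEN–JCT–KEW–PIN: 9+3+23 = 35
Cheapest is CEN–JCT–ALP–PIN at 24 min.
So from CEN the first move is to JCT.

JCT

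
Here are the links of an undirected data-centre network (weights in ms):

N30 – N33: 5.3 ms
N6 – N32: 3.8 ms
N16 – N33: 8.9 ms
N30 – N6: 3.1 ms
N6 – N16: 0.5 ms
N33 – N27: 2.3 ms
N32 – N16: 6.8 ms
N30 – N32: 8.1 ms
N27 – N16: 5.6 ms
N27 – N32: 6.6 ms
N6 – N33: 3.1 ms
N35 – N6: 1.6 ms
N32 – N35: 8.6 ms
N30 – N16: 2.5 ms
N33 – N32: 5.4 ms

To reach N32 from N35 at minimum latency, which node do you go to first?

N6

Compare a few routes:
N35–N32: 8.6 = 8.6
N35–N6–N32: 1.6+3.8 = 5.4
Cheapest is N35–N6–N32 at 5.4 ms.
So from N35 the first move is to N6.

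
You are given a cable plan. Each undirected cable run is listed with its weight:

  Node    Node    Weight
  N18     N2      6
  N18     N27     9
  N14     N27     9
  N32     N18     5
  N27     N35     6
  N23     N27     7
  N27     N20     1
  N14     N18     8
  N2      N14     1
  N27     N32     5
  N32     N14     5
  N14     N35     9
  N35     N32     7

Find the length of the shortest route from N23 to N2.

Candidate routes:
N23–N27–N32–N14–N2: 7+5+5+1 = 18
N23–N27–N14–N2: 7+9+1 = 17
The minimum is 17 via N23–N27–N14–N2.

17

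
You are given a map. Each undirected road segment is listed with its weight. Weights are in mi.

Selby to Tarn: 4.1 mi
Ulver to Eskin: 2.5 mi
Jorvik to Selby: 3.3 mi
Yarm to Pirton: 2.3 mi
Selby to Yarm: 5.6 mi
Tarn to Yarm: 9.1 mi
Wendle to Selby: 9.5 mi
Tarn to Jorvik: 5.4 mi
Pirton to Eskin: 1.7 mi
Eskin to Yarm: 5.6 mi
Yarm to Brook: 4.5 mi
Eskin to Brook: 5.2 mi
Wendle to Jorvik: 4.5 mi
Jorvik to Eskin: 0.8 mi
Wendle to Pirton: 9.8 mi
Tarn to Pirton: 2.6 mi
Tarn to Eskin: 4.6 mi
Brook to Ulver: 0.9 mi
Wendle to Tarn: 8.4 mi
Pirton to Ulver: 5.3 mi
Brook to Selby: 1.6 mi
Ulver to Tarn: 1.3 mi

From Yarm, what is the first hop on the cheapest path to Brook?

Compare a few routes:
Yarm - Brook: 4.5 = 4.5
Yarm - Selby - Brook: 5.6+1.6 = 7.2
Yarm - Pirton - Tarn - Ulver - Brook: 2.3+2.6+1.3+0.9 = 7.1
The minimum is 4.5 mi via Yarm - Brook.
So from Yarm the first move is to Brook.

Brook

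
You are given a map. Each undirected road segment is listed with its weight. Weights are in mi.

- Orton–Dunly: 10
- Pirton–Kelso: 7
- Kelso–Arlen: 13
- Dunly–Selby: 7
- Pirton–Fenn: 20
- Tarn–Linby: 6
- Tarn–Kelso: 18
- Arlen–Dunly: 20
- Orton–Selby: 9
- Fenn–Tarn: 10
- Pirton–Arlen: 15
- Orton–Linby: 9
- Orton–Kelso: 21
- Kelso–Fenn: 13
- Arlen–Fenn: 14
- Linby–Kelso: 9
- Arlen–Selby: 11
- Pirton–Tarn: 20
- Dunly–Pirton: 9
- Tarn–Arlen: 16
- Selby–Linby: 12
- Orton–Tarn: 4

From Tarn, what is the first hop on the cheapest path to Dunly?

Compare a few routes:
Tarn–Linby–Orton–Dunly: 6+9+10 = 25
Tarn–Orton–Dunly: 4+10 = 14
Tarn–Orton–Selby–Dunly: 4+9+7 = 20
Cheapest is Tarn–Orton–Dunly at 14 mi.
So from Tarn the first move is to Orton.

Orton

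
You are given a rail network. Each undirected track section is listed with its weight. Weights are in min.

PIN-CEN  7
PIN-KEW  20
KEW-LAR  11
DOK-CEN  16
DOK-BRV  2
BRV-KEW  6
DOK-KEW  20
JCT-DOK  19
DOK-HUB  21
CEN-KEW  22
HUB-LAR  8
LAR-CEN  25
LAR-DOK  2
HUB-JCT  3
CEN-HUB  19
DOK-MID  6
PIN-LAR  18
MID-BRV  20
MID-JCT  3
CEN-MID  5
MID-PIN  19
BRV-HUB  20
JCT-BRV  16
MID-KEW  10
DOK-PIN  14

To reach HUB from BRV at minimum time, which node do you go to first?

Candidate routes:
BRV → JCT → HUB: 16+3 = 19
BRV → DOK → MID → JCT → HUB: 2+6+3+3 = 14
BRV → DOK → LAR → HUB: 2+2+8 = 12
The minimum is 12 min via BRV → DOK → LAR → HUB.
So from BRV the first move is to DOK.

DOK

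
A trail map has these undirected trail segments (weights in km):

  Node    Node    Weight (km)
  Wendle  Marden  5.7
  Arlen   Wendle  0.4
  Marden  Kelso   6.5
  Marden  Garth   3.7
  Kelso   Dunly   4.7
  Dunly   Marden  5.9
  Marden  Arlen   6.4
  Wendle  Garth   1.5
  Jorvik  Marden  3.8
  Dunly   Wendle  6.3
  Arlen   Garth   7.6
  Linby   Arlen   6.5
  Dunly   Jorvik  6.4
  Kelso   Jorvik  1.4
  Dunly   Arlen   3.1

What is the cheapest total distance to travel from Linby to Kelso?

Shortest distances from Linby:
Linby: 0
Arlen: 6.5  (via Linby)
Wendle: 6.9  (via Arlen)
Garth: 8.4  (via Wendle)
Dunly: 9.6  (via Arlen)
Marden: 12.1  (via Garth)
Kelso: 14.3  (via Dunly)
Shortest route: Linby–Arlen–Dunly–Kelso = 14.3 km.

14.3 km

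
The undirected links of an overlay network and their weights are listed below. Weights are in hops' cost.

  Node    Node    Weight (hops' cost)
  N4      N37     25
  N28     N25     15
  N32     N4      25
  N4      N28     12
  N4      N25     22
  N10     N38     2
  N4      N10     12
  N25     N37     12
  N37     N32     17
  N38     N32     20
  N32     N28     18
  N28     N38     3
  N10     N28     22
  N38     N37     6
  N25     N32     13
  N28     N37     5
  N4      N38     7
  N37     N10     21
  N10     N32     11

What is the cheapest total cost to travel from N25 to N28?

Candidate routes:
N25 → N28: 15 = 15
N25 → N37 → N28: 12+5 = 17
N25 → N37 → N38 → N28: 12+6+3 = 21
The minimum is 15 hops' cost via N25 → N28.

15 hops' cost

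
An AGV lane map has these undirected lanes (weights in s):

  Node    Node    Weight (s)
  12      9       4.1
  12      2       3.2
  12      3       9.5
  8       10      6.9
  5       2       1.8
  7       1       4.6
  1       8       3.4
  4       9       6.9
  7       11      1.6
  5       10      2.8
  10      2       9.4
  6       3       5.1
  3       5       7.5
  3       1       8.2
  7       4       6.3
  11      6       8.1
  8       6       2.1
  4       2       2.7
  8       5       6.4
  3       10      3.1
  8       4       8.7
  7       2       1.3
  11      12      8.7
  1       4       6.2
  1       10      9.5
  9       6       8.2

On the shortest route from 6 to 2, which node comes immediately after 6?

Enumerating some paths:
6–11–7–2: 8.1+1.6+1.3 = 11
6–8–1–7–2: 2.1+3.4+4.6+1.3 = 11.4
6–8–5–2: 2.1+6.4+1.8 = 10.3
Cheapest is 6–8–5–2 at 10.3 s.
So from 6 the first move is to 8.

8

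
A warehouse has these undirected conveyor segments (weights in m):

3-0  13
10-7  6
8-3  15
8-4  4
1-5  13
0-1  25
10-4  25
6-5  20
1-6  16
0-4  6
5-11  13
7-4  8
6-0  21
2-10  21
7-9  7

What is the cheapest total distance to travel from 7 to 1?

39 m

Enumerating some paths:
7–4–0–6–1: 8+6+21+16 = 51
7–4–0–1: 8+6+25 = 39
The minimum is 39 m via 7–4–0–1.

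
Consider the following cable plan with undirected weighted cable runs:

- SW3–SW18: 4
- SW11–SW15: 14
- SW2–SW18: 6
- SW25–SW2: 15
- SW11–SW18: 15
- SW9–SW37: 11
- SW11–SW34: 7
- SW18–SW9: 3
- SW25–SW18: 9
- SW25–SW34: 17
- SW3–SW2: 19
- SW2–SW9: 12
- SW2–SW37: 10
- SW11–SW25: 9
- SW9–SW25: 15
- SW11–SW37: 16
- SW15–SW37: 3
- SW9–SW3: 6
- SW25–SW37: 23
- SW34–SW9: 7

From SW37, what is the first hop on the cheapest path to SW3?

Compare a few routes:
SW37 → SW9 → SW3: 11+6 = 17
SW37 → SW9 → SW18 → SW3: 11+3+4 = 18
The minimum is 17 via SW37 → SW9 → SW3.
So from SW37 the first move is to SW9.

SW9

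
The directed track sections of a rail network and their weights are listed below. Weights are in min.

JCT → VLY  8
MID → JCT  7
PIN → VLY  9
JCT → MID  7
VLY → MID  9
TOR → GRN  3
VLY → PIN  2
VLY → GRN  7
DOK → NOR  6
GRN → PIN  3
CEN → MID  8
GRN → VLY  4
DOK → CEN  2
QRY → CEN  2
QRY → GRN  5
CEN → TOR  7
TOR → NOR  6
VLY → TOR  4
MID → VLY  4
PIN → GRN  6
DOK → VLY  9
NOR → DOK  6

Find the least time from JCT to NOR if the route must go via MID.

Shortest JCT→MID: JCT → MID = 7
Best MID to NOR: MID → VLY → TOR → NOR costing 14
Total via MID: 7 + 14 = 21 min.

21 min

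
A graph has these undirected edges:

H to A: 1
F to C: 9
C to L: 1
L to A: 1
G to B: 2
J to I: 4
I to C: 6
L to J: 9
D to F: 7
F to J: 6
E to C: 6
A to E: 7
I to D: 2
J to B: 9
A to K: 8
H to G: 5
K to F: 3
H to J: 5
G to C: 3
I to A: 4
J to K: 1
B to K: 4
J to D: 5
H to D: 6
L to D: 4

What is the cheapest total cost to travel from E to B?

11

Candidate routes:
E - A - L - C - G - B: 7+1+1+3+2 = 14
E - C - L - A - H - G - B: 6+1+1+1+5+2 = 16
E - A - H - G - B: 7+1+5+2 = 15
E - C - G - B: 6+3+2 = 11
The minimum is 11 via E - C - G - B.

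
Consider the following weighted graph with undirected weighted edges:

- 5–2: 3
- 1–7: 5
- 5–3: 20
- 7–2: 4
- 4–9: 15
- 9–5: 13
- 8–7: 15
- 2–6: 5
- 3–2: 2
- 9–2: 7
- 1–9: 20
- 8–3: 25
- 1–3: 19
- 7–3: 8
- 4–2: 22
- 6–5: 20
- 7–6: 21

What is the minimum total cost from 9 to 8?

26

Enumerating some paths:
9 - 2 - 3 - 7 - 8: 7+2+8+15 = 32
9 - 2 - 7 - 8: 7+4+15 = 26
Cheapest is 9 - 2 - 7 - 8 at 26.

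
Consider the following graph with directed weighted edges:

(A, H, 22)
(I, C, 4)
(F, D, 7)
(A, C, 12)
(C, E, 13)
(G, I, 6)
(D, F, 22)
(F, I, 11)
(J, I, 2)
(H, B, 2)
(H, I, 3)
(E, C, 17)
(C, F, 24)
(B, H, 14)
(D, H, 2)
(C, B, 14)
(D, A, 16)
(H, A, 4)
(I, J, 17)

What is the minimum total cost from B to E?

34

Enumerating some paths:
B → H → I → C → E: 14+3+4+13 = 34
B → H → A → C → E: 14+4+12+13 = 43
Cheapest is B → H → I → C → E at 34.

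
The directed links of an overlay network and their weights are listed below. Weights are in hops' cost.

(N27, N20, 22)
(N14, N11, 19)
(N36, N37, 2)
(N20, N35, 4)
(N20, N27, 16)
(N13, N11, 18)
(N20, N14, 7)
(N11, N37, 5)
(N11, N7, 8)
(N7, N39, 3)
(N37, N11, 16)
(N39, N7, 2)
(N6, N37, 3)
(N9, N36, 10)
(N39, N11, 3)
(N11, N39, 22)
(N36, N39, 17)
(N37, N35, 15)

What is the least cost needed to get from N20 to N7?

Running Dijkstra from N20:
N20: 0
N35: 4  (via N20)
N14: 7  (via N20)
N27: 16  (via N20)
N11: 26  (via N14)
N37: 31  (via N11)
N7: 34  (via N11)
Shortest route: N20–N14–N11–N7 = 34 hops' cost.

34 hops' cost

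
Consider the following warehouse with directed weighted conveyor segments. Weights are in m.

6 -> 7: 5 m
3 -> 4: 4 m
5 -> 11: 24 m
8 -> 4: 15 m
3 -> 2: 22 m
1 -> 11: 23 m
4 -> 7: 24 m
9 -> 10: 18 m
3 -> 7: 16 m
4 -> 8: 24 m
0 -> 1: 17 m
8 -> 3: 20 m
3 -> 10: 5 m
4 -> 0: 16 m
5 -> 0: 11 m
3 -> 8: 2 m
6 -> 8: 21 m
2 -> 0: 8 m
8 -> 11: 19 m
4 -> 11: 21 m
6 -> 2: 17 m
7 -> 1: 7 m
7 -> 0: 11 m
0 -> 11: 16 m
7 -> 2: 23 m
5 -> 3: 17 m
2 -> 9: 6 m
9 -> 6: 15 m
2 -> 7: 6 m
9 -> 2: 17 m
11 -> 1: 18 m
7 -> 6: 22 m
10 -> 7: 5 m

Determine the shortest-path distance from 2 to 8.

Compare a few routes:
2–7–6–8: 6+22+21 = 49
2–9–6–8: 6+15+21 = 42
The minimum is 42 m via 2–9–6–8.

42 m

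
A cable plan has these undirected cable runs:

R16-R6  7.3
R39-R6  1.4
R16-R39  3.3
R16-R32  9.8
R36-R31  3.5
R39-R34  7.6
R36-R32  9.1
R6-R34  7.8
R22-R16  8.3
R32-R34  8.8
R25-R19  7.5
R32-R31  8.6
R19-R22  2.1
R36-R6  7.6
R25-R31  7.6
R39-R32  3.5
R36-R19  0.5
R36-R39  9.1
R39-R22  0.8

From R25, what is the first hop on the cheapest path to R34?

R19

Compare a few routes:
R25–R19–R22–R39–R34: 7.5+2.1+0.8+7.6 = 18
R25–R19–R22–R39–R6–R34: 7.5+2.1+0.8+1.4+7.8 = 19.6
The minimum is 18 via R25–R19–R22–R39–R34.
So from R25 the first move is to R19.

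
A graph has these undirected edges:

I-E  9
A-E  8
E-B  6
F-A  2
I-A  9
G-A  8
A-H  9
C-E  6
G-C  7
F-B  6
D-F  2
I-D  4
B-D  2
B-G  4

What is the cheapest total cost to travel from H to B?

Enumerating some paths:
H–A–G–B: 9+8+4 = 21
H–A–F–D–B: 9+2+2+2 = 15
H–A–F–B: 9+2+6 = 17
The minimum is 15 via H–A–F–D–B.

15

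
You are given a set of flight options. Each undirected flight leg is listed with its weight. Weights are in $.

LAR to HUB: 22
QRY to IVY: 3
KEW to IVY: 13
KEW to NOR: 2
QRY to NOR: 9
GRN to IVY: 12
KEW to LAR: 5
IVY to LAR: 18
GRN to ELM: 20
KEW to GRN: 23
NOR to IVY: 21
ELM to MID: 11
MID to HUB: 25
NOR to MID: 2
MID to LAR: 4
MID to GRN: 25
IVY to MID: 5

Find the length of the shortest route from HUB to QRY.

$33

Settle nodes by increasing distance from HUB:
HUB: 0
LAR: 22  (via HUB)
MID: 25  (via HUB)
NOR: 27  (via MID)
KEW: 27  (via LAR)
IVY: 30  (via MID)
QRY: 33  (via IVY)
Shortest route: HUB–MID–IVY–QRY = $33.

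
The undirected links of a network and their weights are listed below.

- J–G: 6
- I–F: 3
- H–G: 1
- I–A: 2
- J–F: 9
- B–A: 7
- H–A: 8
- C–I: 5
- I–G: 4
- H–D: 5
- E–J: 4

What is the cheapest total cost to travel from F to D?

13

Enumerating some paths:
F–I–G–H–D: 3+4+1+5 = 13
F–I–A–H–D: 3+2+8+5 = 18
Cheapest is F–I–G–H–D at 13.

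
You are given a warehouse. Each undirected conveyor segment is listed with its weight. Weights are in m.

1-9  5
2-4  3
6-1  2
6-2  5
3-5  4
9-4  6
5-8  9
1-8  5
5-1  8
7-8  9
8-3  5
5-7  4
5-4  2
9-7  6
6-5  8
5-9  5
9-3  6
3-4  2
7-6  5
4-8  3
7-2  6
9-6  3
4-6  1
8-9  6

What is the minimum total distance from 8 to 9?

6 m

Shortest distances from 8:
8: 0
4: 3  (via 8)
6: 4  (via 4)
1: 5  (via 8)
3: 5  (via 8)
5: 5  (via 4)
2: 6  (via 4)
9: 6  (via 8)
Shortest route: 8–9 = 6 m.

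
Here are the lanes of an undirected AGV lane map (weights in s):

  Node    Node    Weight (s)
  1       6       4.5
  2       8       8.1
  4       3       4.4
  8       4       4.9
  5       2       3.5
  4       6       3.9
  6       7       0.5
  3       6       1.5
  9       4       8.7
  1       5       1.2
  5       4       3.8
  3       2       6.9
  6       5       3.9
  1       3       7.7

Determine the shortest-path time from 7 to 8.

Enumerating some paths:
7–6–3–4–8: 0.5+1.5+4.4+4.9 = 11.3
7–6–4–8: 0.5+3.9+4.9 = 9.3
7–6–5–4–8: 0.5+3.9+3.8+4.9 = 13.1
The minimum is 9.3 s via 7–6–4–8.

9.3 s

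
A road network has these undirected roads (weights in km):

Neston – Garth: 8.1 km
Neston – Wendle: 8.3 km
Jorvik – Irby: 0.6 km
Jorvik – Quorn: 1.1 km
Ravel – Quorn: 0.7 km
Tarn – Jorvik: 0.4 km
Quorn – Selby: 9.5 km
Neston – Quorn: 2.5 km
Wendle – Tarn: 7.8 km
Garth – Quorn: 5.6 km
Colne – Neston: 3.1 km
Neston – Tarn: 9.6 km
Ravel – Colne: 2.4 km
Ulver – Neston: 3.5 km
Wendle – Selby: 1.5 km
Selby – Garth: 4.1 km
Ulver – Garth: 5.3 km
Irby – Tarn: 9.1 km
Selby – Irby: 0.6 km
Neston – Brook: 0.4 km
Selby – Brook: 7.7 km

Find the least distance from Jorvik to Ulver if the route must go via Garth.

10.6 km

Shortest Jorvik→Garth: Jorvik → Irby → Selby → Garth = 5.3
Best Garth to Ulver: Garth → Ulver costing 5.3
Total via Garth: 5.3 + 5.3 = 10.6 km.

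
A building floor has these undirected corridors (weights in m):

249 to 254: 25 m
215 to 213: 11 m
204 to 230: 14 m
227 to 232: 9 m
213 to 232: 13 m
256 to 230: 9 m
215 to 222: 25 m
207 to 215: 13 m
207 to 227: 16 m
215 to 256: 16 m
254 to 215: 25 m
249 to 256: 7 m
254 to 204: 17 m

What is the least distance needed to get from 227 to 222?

Enumerating some paths:
227 → 232 → 213 → 215 → 222: 9+13+11+25 = 58
227 → 207 → 215 → 222: 16+13+25 = 54
Cheapest is 227 → 207 → 215 → 222 at 54 m.

54 m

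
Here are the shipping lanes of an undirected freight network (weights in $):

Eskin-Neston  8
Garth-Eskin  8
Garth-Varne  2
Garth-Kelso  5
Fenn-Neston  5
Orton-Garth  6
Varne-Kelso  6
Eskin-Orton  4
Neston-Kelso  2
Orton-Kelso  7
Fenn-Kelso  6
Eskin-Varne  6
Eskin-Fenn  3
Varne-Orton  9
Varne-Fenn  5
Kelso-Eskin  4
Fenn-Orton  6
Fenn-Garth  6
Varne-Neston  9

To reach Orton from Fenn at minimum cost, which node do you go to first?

Orton

Enumerating some paths:
Fenn–Eskin–Orton: 3+4 = 7
Fenn–Orton: 6 = 6
Cheapest is Fenn–Orton at $6.
So from Fenn the first move is to Orton.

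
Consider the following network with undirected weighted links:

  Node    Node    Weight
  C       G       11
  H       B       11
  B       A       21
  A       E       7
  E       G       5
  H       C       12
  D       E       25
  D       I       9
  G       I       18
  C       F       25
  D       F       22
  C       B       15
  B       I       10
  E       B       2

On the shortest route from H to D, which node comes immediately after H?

B

Candidate routes:
H–B–I–D: 11+10+9 = 30
H–B–E–D: 11+2+25 = 38
The minimum is 30 via H–B–I–D.
So from H the first move is to B.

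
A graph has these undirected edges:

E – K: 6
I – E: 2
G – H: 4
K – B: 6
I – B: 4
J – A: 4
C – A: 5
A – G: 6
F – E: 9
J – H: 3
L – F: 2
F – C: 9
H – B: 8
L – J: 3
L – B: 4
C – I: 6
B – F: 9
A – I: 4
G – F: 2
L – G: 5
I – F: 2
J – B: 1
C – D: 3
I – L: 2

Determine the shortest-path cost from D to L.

11

Settle nodes by increasing distance from D:
D: 0
C: 3  (via D)
A: 8  (via C)
I: 9  (via C)
E: 11  (via I)
F: 11  (via I)
L: 11  (via I)
Shortest route: D → C → I → L = 11.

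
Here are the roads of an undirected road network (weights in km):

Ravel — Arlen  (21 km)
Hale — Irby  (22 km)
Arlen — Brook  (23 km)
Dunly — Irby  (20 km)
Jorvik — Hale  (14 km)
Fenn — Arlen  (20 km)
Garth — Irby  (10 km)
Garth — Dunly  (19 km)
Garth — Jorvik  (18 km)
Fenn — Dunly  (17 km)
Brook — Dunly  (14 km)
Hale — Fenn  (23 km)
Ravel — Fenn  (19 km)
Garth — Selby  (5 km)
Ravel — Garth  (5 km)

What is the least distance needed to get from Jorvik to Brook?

Settle nodes by increasing distance from Jorvik:
Jorvik: 0
Hale: 14  (via Jorvik)
Garth: 18  (via Jorvik)
Ravel: 23  (via Garth)
Selby: 23  (via Garth)
Irby: 28  (via Garth)
Fenn: 37  (via Hale)
Dunly: 37  (via Garth)
Arlen: 44  (via Ravel)
Brook: 51  (via Dunly)
Shortest route: Jorvik → Garth → Dunly → Brook = 51 km.

51 km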